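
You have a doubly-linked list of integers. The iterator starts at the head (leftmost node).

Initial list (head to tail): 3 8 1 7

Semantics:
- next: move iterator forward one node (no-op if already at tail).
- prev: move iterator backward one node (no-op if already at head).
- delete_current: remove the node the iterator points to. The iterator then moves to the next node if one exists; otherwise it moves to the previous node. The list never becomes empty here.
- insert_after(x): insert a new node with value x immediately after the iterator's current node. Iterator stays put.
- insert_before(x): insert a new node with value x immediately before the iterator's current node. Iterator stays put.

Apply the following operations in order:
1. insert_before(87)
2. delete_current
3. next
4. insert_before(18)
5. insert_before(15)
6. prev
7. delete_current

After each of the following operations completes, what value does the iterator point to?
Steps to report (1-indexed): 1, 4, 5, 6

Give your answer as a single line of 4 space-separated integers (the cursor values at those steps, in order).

After 1 (insert_before(87)): list=[87, 3, 8, 1, 7] cursor@3
After 2 (delete_current): list=[87, 8, 1, 7] cursor@8
After 3 (next): list=[87, 8, 1, 7] cursor@1
After 4 (insert_before(18)): list=[87, 8, 18, 1, 7] cursor@1
After 5 (insert_before(15)): list=[87, 8, 18, 15, 1, 7] cursor@1
After 6 (prev): list=[87, 8, 18, 15, 1, 7] cursor@15
After 7 (delete_current): list=[87, 8, 18, 1, 7] cursor@1

Answer: 3 1 1 15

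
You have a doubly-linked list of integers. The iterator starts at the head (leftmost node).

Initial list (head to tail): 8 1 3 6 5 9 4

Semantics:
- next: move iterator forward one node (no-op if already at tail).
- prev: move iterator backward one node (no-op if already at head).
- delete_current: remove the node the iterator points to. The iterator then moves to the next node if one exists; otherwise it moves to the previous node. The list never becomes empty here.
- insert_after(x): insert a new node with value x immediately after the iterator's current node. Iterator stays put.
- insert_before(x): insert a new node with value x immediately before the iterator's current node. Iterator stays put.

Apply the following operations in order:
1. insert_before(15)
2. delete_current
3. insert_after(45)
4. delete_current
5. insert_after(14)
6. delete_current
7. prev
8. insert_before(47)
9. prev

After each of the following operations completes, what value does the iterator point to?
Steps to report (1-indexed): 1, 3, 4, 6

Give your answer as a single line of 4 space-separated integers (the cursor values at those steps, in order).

Answer: 8 1 45 14

Derivation:
After 1 (insert_before(15)): list=[15, 8, 1, 3, 6, 5, 9, 4] cursor@8
After 2 (delete_current): list=[15, 1, 3, 6, 5, 9, 4] cursor@1
After 3 (insert_after(45)): list=[15, 1, 45, 3, 6, 5, 9, 4] cursor@1
After 4 (delete_current): list=[15, 45, 3, 6, 5, 9, 4] cursor@45
After 5 (insert_after(14)): list=[15, 45, 14, 3, 6, 5, 9, 4] cursor@45
After 6 (delete_current): list=[15, 14, 3, 6, 5, 9, 4] cursor@14
After 7 (prev): list=[15, 14, 3, 6, 5, 9, 4] cursor@15
After 8 (insert_before(47)): list=[47, 15, 14, 3, 6, 5, 9, 4] cursor@15
After 9 (prev): list=[47, 15, 14, 3, 6, 5, 9, 4] cursor@47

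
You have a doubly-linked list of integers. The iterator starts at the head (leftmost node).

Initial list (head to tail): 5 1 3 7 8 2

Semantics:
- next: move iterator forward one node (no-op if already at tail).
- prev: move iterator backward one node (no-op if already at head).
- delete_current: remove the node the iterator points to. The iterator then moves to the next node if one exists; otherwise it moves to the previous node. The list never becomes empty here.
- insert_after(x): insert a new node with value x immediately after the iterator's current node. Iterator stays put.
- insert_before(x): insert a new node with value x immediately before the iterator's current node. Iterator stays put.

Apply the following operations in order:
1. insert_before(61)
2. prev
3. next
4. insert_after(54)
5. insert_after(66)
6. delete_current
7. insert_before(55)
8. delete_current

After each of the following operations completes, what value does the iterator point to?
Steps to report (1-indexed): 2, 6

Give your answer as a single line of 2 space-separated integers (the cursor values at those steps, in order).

Answer: 61 66

Derivation:
After 1 (insert_before(61)): list=[61, 5, 1, 3, 7, 8, 2] cursor@5
After 2 (prev): list=[61, 5, 1, 3, 7, 8, 2] cursor@61
After 3 (next): list=[61, 5, 1, 3, 7, 8, 2] cursor@5
After 4 (insert_after(54)): list=[61, 5, 54, 1, 3, 7, 8, 2] cursor@5
After 5 (insert_after(66)): list=[61, 5, 66, 54, 1, 3, 7, 8, 2] cursor@5
After 6 (delete_current): list=[61, 66, 54, 1, 3, 7, 8, 2] cursor@66
After 7 (insert_before(55)): list=[61, 55, 66, 54, 1, 3, 7, 8, 2] cursor@66
After 8 (delete_current): list=[61, 55, 54, 1, 3, 7, 8, 2] cursor@54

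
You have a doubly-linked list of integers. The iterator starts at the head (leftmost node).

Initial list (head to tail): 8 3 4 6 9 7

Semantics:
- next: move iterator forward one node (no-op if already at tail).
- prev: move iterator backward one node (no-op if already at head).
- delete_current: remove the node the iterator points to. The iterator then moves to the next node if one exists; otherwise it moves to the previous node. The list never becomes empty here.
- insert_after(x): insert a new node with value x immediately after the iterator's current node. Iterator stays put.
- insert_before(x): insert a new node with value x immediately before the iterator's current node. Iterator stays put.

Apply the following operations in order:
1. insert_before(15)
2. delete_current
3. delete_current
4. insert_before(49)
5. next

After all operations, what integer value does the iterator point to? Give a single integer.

After 1 (insert_before(15)): list=[15, 8, 3, 4, 6, 9, 7] cursor@8
After 2 (delete_current): list=[15, 3, 4, 6, 9, 7] cursor@3
After 3 (delete_current): list=[15, 4, 6, 9, 7] cursor@4
After 4 (insert_before(49)): list=[15, 49, 4, 6, 9, 7] cursor@4
After 5 (next): list=[15, 49, 4, 6, 9, 7] cursor@6

Answer: 6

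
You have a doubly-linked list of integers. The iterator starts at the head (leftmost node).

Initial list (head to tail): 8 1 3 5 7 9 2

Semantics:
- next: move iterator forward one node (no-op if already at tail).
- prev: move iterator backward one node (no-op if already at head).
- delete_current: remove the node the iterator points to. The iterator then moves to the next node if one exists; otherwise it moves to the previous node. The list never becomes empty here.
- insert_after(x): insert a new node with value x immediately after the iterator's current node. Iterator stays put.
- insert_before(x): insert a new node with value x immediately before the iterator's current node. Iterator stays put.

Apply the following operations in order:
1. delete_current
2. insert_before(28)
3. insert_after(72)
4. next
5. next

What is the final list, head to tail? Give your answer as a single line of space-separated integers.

After 1 (delete_current): list=[1, 3, 5, 7, 9, 2] cursor@1
After 2 (insert_before(28)): list=[28, 1, 3, 5, 7, 9, 2] cursor@1
After 3 (insert_after(72)): list=[28, 1, 72, 3, 5, 7, 9, 2] cursor@1
After 4 (next): list=[28, 1, 72, 3, 5, 7, 9, 2] cursor@72
After 5 (next): list=[28, 1, 72, 3, 5, 7, 9, 2] cursor@3

Answer: 28 1 72 3 5 7 9 2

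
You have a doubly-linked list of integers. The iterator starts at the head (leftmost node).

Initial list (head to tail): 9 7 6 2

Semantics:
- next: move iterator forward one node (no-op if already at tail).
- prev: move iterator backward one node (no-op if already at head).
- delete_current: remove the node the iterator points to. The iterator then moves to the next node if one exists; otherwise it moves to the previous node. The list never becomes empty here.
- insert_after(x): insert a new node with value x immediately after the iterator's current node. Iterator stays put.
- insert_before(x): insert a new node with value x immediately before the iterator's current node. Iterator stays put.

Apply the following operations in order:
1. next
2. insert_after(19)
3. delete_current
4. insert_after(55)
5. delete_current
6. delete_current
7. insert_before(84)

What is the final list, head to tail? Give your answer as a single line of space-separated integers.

Answer: 9 84 6 2

Derivation:
After 1 (next): list=[9, 7, 6, 2] cursor@7
After 2 (insert_after(19)): list=[9, 7, 19, 6, 2] cursor@7
After 3 (delete_current): list=[9, 19, 6, 2] cursor@19
After 4 (insert_after(55)): list=[9, 19, 55, 6, 2] cursor@19
After 5 (delete_current): list=[9, 55, 6, 2] cursor@55
After 6 (delete_current): list=[9, 6, 2] cursor@6
After 7 (insert_before(84)): list=[9, 84, 6, 2] cursor@6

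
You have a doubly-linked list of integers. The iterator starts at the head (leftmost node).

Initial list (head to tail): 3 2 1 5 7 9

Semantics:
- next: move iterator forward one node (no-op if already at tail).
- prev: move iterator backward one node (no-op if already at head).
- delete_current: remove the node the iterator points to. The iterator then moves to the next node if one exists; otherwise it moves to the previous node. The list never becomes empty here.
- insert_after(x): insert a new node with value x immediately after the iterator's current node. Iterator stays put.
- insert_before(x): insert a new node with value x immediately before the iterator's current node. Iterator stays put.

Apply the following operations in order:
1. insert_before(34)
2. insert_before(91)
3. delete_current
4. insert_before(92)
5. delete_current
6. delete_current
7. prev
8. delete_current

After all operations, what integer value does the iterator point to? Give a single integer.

After 1 (insert_before(34)): list=[34, 3, 2, 1, 5, 7, 9] cursor@3
After 2 (insert_before(91)): list=[34, 91, 3, 2, 1, 5, 7, 9] cursor@3
After 3 (delete_current): list=[34, 91, 2, 1, 5, 7, 9] cursor@2
After 4 (insert_before(92)): list=[34, 91, 92, 2, 1, 5, 7, 9] cursor@2
After 5 (delete_current): list=[34, 91, 92, 1, 5, 7, 9] cursor@1
After 6 (delete_current): list=[34, 91, 92, 5, 7, 9] cursor@5
After 7 (prev): list=[34, 91, 92, 5, 7, 9] cursor@92
After 8 (delete_current): list=[34, 91, 5, 7, 9] cursor@5

Answer: 5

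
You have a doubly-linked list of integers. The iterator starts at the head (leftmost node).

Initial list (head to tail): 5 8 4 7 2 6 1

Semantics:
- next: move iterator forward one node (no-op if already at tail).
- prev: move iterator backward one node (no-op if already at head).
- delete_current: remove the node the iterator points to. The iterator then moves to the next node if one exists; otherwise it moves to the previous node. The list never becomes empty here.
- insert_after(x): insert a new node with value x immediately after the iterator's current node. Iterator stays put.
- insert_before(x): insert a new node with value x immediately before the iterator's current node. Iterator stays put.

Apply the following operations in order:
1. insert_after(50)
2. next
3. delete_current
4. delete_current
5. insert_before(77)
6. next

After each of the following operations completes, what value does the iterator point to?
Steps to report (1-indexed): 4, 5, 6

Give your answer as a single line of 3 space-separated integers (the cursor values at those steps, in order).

After 1 (insert_after(50)): list=[5, 50, 8, 4, 7, 2, 6, 1] cursor@5
After 2 (next): list=[5, 50, 8, 4, 7, 2, 6, 1] cursor@50
After 3 (delete_current): list=[5, 8, 4, 7, 2, 6, 1] cursor@8
After 4 (delete_current): list=[5, 4, 7, 2, 6, 1] cursor@4
After 5 (insert_before(77)): list=[5, 77, 4, 7, 2, 6, 1] cursor@4
After 6 (next): list=[5, 77, 4, 7, 2, 6, 1] cursor@7

Answer: 4 4 7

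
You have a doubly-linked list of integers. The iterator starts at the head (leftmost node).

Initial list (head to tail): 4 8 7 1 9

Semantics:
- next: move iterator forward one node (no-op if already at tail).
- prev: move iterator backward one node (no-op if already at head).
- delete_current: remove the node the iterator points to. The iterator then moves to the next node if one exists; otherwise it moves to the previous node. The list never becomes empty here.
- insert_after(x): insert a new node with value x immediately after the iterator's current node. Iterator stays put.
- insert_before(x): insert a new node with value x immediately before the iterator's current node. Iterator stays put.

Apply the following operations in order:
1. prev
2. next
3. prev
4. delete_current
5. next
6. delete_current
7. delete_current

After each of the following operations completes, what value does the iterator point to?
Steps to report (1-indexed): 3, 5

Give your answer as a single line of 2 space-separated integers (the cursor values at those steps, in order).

Answer: 4 7

Derivation:
After 1 (prev): list=[4, 8, 7, 1, 9] cursor@4
After 2 (next): list=[4, 8, 7, 1, 9] cursor@8
After 3 (prev): list=[4, 8, 7, 1, 9] cursor@4
After 4 (delete_current): list=[8, 7, 1, 9] cursor@8
After 5 (next): list=[8, 7, 1, 9] cursor@7
After 6 (delete_current): list=[8, 1, 9] cursor@1
After 7 (delete_current): list=[8, 9] cursor@9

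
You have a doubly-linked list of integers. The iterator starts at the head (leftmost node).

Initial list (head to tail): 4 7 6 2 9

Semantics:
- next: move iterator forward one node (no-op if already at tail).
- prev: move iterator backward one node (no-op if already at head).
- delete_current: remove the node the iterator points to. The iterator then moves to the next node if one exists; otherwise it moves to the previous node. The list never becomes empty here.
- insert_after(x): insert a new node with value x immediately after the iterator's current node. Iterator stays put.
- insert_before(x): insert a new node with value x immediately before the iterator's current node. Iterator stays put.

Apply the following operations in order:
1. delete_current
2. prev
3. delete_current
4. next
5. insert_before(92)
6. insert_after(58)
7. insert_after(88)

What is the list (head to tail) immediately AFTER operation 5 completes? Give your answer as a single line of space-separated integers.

Answer: 6 92 2 9

Derivation:
After 1 (delete_current): list=[7, 6, 2, 9] cursor@7
After 2 (prev): list=[7, 6, 2, 9] cursor@7
After 3 (delete_current): list=[6, 2, 9] cursor@6
After 4 (next): list=[6, 2, 9] cursor@2
After 5 (insert_before(92)): list=[6, 92, 2, 9] cursor@2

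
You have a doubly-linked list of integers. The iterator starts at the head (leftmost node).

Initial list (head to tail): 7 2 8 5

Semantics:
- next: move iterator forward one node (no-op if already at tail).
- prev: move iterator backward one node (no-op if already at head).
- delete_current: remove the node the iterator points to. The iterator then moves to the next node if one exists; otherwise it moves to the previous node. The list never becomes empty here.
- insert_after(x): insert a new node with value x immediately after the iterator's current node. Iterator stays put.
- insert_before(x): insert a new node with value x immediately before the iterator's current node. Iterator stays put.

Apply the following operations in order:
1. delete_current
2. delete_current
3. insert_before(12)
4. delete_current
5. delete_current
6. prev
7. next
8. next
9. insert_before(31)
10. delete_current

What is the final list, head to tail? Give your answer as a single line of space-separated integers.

After 1 (delete_current): list=[2, 8, 5] cursor@2
After 2 (delete_current): list=[8, 5] cursor@8
After 3 (insert_before(12)): list=[12, 8, 5] cursor@8
After 4 (delete_current): list=[12, 5] cursor@5
After 5 (delete_current): list=[12] cursor@12
After 6 (prev): list=[12] cursor@12
After 7 (next): list=[12] cursor@12
After 8 (next): list=[12] cursor@12
After 9 (insert_before(31)): list=[31, 12] cursor@12
After 10 (delete_current): list=[31] cursor@31

Answer: 31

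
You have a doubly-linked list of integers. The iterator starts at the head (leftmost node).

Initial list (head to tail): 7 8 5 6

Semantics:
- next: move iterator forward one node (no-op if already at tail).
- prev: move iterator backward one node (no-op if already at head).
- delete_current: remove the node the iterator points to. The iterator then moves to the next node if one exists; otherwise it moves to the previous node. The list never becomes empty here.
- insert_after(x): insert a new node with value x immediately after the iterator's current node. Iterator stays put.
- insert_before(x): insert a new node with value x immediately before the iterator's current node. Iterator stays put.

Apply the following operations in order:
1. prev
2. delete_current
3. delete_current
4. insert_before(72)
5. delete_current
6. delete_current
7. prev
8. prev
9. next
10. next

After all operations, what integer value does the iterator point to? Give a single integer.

Answer: 72

Derivation:
After 1 (prev): list=[7, 8, 5, 6] cursor@7
After 2 (delete_current): list=[8, 5, 6] cursor@8
After 3 (delete_current): list=[5, 6] cursor@5
After 4 (insert_before(72)): list=[72, 5, 6] cursor@5
After 5 (delete_current): list=[72, 6] cursor@6
After 6 (delete_current): list=[72] cursor@72
After 7 (prev): list=[72] cursor@72
After 8 (prev): list=[72] cursor@72
After 9 (next): list=[72] cursor@72
After 10 (next): list=[72] cursor@72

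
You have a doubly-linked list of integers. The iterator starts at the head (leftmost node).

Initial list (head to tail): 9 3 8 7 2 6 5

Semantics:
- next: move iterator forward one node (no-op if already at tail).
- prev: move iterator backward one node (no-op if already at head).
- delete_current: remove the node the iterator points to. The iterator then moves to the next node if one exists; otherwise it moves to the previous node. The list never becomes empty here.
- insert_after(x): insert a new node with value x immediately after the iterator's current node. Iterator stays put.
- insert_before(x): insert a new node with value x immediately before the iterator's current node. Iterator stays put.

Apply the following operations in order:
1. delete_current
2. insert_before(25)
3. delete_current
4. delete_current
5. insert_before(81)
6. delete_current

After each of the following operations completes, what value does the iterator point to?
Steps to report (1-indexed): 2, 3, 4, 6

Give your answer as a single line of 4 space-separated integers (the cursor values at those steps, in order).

Answer: 3 8 7 2

Derivation:
After 1 (delete_current): list=[3, 8, 7, 2, 6, 5] cursor@3
After 2 (insert_before(25)): list=[25, 3, 8, 7, 2, 6, 5] cursor@3
After 3 (delete_current): list=[25, 8, 7, 2, 6, 5] cursor@8
After 4 (delete_current): list=[25, 7, 2, 6, 5] cursor@7
After 5 (insert_before(81)): list=[25, 81, 7, 2, 6, 5] cursor@7
After 6 (delete_current): list=[25, 81, 2, 6, 5] cursor@2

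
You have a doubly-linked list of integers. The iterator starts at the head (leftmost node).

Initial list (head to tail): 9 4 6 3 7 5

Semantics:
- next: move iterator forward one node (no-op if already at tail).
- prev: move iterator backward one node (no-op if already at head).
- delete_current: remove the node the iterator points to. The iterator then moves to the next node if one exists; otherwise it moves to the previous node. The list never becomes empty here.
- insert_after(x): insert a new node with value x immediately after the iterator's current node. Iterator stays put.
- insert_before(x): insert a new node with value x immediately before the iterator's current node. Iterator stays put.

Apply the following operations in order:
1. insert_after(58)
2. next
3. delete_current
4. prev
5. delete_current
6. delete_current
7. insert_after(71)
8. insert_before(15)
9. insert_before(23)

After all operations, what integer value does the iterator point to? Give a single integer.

Answer: 6

Derivation:
After 1 (insert_after(58)): list=[9, 58, 4, 6, 3, 7, 5] cursor@9
After 2 (next): list=[9, 58, 4, 6, 3, 7, 5] cursor@58
After 3 (delete_current): list=[9, 4, 6, 3, 7, 5] cursor@4
After 4 (prev): list=[9, 4, 6, 3, 7, 5] cursor@9
After 5 (delete_current): list=[4, 6, 3, 7, 5] cursor@4
After 6 (delete_current): list=[6, 3, 7, 5] cursor@6
After 7 (insert_after(71)): list=[6, 71, 3, 7, 5] cursor@6
After 8 (insert_before(15)): list=[15, 6, 71, 3, 7, 5] cursor@6
After 9 (insert_before(23)): list=[15, 23, 6, 71, 3, 7, 5] cursor@6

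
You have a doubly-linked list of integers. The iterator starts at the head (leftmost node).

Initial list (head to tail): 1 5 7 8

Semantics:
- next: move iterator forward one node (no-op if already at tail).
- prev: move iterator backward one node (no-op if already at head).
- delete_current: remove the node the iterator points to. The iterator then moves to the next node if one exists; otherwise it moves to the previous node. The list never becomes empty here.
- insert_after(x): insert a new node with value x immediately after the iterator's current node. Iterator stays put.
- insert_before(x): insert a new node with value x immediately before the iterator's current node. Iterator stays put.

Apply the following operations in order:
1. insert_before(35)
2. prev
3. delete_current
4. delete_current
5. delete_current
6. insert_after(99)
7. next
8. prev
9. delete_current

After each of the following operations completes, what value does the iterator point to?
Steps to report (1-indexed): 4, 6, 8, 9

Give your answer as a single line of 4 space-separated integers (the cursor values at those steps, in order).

After 1 (insert_before(35)): list=[35, 1, 5, 7, 8] cursor@1
After 2 (prev): list=[35, 1, 5, 7, 8] cursor@35
After 3 (delete_current): list=[1, 5, 7, 8] cursor@1
After 4 (delete_current): list=[5, 7, 8] cursor@5
After 5 (delete_current): list=[7, 8] cursor@7
After 6 (insert_after(99)): list=[7, 99, 8] cursor@7
After 7 (next): list=[7, 99, 8] cursor@99
After 8 (prev): list=[7, 99, 8] cursor@7
After 9 (delete_current): list=[99, 8] cursor@99

Answer: 5 7 7 99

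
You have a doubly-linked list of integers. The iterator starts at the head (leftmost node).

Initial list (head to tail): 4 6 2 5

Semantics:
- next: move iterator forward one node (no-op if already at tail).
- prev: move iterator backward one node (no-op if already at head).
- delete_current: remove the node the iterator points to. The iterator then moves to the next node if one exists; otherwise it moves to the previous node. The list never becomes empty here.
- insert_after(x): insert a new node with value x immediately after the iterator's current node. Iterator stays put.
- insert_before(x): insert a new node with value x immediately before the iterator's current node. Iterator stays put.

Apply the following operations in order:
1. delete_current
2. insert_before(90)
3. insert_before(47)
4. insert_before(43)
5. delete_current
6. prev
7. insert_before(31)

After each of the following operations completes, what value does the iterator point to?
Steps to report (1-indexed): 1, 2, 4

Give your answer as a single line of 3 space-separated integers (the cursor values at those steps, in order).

After 1 (delete_current): list=[6, 2, 5] cursor@6
After 2 (insert_before(90)): list=[90, 6, 2, 5] cursor@6
After 3 (insert_before(47)): list=[90, 47, 6, 2, 5] cursor@6
After 4 (insert_before(43)): list=[90, 47, 43, 6, 2, 5] cursor@6
After 5 (delete_current): list=[90, 47, 43, 2, 5] cursor@2
After 6 (prev): list=[90, 47, 43, 2, 5] cursor@43
After 7 (insert_before(31)): list=[90, 47, 31, 43, 2, 5] cursor@43

Answer: 6 6 6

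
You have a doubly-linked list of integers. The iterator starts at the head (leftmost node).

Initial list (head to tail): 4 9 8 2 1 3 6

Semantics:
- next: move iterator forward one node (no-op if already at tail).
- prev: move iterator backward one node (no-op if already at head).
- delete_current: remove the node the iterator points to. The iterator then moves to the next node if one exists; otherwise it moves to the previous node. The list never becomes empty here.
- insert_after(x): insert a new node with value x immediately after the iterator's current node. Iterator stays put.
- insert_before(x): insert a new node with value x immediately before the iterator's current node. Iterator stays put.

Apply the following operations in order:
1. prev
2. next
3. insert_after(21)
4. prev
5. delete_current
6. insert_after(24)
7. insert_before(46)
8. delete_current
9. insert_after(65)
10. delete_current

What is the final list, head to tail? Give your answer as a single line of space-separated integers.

After 1 (prev): list=[4, 9, 8, 2, 1, 3, 6] cursor@4
After 2 (next): list=[4, 9, 8, 2, 1, 3, 6] cursor@9
After 3 (insert_after(21)): list=[4, 9, 21, 8, 2, 1, 3, 6] cursor@9
After 4 (prev): list=[4, 9, 21, 8, 2, 1, 3, 6] cursor@4
After 5 (delete_current): list=[9, 21, 8, 2, 1, 3, 6] cursor@9
After 6 (insert_after(24)): list=[9, 24, 21, 8, 2, 1, 3, 6] cursor@9
After 7 (insert_before(46)): list=[46, 9, 24, 21, 8, 2, 1, 3, 6] cursor@9
After 8 (delete_current): list=[46, 24, 21, 8, 2, 1, 3, 6] cursor@24
After 9 (insert_after(65)): list=[46, 24, 65, 21, 8, 2, 1, 3, 6] cursor@24
After 10 (delete_current): list=[46, 65, 21, 8, 2, 1, 3, 6] cursor@65

Answer: 46 65 21 8 2 1 3 6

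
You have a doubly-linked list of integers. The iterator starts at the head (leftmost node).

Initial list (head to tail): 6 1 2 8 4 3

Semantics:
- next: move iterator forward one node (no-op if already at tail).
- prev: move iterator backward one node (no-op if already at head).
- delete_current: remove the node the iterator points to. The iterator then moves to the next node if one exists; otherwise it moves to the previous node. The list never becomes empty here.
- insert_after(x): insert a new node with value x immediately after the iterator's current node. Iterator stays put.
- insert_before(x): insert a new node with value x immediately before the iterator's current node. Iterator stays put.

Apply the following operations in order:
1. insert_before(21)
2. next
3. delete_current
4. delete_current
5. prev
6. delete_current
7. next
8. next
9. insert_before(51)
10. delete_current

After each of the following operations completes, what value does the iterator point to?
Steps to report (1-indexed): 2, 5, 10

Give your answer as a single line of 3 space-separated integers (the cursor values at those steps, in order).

Answer: 1 6 51

Derivation:
After 1 (insert_before(21)): list=[21, 6, 1, 2, 8, 4, 3] cursor@6
After 2 (next): list=[21, 6, 1, 2, 8, 4, 3] cursor@1
After 3 (delete_current): list=[21, 6, 2, 8, 4, 3] cursor@2
After 4 (delete_current): list=[21, 6, 8, 4, 3] cursor@8
After 5 (prev): list=[21, 6, 8, 4, 3] cursor@6
After 6 (delete_current): list=[21, 8, 4, 3] cursor@8
After 7 (next): list=[21, 8, 4, 3] cursor@4
After 8 (next): list=[21, 8, 4, 3] cursor@3
After 9 (insert_before(51)): list=[21, 8, 4, 51, 3] cursor@3
After 10 (delete_current): list=[21, 8, 4, 51] cursor@51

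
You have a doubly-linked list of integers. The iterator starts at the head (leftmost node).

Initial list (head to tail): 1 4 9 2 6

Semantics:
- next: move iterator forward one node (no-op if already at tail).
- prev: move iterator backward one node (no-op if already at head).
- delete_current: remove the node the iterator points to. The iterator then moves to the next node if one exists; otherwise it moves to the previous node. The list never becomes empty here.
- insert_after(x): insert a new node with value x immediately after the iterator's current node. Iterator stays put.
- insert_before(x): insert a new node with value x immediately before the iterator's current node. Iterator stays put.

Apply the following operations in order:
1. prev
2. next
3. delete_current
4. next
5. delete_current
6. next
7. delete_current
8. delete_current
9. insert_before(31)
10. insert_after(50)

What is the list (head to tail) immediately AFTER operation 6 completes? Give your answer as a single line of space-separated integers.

Answer: 1 9 6

Derivation:
After 1 (prev): list=[1, 4, 9, 2, 6] cursor@1
After 2 (next): list=[1, 4, 9, 2, 6] cursor@4
After 3 (delete_current): list=[1, 9, 2, 6] cursor@9
After 4 (next): list=[1, 9, 2, 6] cursor@2
After 5 (delete_current): list=[1, 9, 6] cursor@6
After 6 (next): list=[1, 9, 6] cursor@6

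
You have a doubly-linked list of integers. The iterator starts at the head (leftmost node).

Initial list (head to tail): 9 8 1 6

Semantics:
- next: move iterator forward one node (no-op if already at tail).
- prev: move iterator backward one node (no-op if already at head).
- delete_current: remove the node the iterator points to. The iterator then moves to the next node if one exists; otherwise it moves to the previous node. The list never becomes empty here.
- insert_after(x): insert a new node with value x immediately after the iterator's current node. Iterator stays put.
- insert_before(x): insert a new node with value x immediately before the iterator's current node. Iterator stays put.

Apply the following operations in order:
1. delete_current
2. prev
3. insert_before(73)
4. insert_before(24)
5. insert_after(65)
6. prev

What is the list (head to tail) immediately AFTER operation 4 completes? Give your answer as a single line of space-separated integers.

After 1 (delete_current): list=[8, 1, 6] cursor@8
After 2 (prev): list=[8, 1, 6] cursor@8
After 3 (insert_before(73)): list=[73, 8, 1, 6] cursor@8
After 4 (insert_before(24)): list=[73, 24, 8, 1, 6] cursor@8

Answer: 73 24 8 1 6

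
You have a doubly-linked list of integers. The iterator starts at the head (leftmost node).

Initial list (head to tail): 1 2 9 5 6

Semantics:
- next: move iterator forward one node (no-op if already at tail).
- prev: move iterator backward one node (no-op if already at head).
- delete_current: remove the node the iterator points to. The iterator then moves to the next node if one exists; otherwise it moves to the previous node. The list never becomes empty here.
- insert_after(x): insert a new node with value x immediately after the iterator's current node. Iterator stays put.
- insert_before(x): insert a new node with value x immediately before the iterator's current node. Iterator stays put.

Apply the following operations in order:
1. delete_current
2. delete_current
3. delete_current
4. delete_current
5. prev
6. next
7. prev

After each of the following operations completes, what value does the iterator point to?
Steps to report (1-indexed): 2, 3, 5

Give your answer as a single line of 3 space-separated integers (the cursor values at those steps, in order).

After 1 (delete_current): list=[2, 9, 5, 6] cursor@2
After 2 (delete_current): list=[9, 5, 6] cursor@9
After 3 (delete_current): list=[5, 6] cursor@5
After 4 (delete_current): list=[6] cursor@6
After 5 (prev): list=[6] cursor@6
After 6 (next): list=[6] cursor@6
After 7 (prev): list=[6] cursor@6

Answer: 9 5 6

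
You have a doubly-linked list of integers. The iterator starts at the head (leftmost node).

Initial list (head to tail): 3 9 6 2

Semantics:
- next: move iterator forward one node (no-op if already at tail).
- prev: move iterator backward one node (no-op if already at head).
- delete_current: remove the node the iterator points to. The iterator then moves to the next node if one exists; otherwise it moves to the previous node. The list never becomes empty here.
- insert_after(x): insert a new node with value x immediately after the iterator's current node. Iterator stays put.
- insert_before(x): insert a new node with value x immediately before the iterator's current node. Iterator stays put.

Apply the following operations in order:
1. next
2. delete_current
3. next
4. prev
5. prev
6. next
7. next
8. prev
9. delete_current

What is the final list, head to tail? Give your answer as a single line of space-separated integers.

After 1 (next): list=[3, 9, 6, 2] cursor@9
After 2 (delete_current): list=[3, 6, 2] cursor@6
After 3 (next): list=[3, 6, 2] cursor@2
After 4 (prev): list=[3, 6, 2] cursor@6
After 5 (prev): list=[3, 6, 2] cursor@3
After 6 (next): list=[3, 6, 2] cursor@6
After 7 (next): list=[3, 6, 2] cursor@2
After 8 (prev): list=[3, 6, 2] cursor@6
After 9 (delete_current): list=[3, 2] cursor@2

Answer: 3 2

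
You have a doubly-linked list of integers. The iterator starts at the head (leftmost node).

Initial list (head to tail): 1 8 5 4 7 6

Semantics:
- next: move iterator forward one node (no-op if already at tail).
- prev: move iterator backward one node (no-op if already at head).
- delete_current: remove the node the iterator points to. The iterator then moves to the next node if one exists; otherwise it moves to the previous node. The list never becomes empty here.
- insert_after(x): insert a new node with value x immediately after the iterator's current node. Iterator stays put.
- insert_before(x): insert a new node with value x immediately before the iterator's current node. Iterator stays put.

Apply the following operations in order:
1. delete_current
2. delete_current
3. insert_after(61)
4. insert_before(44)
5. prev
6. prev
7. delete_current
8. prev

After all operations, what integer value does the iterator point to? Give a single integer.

Answer: 5

Derivation:
After 1 (delete_current): list=[8, 5, 4, 7, 6] cursor@8
After 2 (delete_current): list=[5, 4, 7, 6] cursor@5
After 3 (insert_after(61)): list=[5, 61, 4, 7, 6] cursor@5
After 4 (insert_before(44)): list=[44, 5, 61, 4, 7, 6] cursor@5
After 5 (prev): list=[44, 5, 61, 4, 7, 6] cursor@44
After 6 (prev): list=[44, 5, 61, 4, 7, 6] cursor@44
After 7 (delete_current): list=[5, 61, 4, 7, 6] cursor@5
After 8 (prev): list=[5, 61, 4, 7, 6] cursor@5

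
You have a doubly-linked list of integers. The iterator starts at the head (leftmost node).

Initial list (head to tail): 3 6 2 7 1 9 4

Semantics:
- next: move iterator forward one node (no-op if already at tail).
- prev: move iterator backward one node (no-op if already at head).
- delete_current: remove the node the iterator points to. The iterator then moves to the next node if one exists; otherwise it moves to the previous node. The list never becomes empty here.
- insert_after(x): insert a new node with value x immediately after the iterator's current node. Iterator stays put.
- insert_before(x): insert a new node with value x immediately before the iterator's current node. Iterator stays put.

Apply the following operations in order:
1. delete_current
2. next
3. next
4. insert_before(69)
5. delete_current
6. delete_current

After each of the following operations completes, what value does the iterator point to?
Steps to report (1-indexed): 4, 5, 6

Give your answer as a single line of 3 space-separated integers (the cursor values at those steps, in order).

Answer: 7 1 9

Derivation:
After 1 (delete_current): list=[6, 2, 7, 1, 9, 4] cursor@6
After 2 (next): list=[6, 2, 7, 1, 9, 4] cursor@2
After 3 (next): list=[6, 2, 7, 1, 9, 4] cursor@7
After 4 (insert_before(69)): list=[6, 2, 69, 7, 1, 9, 4] cursor@7
After 5 (delete_current): list=[6, 2, 69, 1, 9, 4] cursor@1
After 6 (delete_current): list=[6, 2, 69, 9, 4] cursor@9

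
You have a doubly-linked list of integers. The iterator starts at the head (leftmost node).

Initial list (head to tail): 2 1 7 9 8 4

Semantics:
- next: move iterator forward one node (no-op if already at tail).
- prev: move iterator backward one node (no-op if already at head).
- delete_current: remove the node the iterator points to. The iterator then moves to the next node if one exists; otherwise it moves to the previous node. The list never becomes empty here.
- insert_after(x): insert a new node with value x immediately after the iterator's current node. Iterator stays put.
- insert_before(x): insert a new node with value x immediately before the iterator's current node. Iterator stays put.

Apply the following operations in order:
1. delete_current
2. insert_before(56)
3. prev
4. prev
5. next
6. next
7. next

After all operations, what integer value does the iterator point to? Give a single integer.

Answer: 9

Derivation:
After 1 (delete_current): list=[1, 7, 9, 8, 4] cursor@1
After 2 (insert_before(56)): list=[56, 1, 7, 9, 8, 4] cursor@1
After 3 (prev): list=[56, 1, 7, 9, 8, 4] cursor@56
After 4 (prev): list=[56, 1, 7, 9, 8, 4] cursor@56
After 5 (next): list=[56, 1, 7, 9, 8, 4] cursor@1
After 6 (next): list=[56, 1, 7, 9, 8, 4] cursor@7
After 7 (next): list=[56, 1, 7, 9, 8, 4] cursor@9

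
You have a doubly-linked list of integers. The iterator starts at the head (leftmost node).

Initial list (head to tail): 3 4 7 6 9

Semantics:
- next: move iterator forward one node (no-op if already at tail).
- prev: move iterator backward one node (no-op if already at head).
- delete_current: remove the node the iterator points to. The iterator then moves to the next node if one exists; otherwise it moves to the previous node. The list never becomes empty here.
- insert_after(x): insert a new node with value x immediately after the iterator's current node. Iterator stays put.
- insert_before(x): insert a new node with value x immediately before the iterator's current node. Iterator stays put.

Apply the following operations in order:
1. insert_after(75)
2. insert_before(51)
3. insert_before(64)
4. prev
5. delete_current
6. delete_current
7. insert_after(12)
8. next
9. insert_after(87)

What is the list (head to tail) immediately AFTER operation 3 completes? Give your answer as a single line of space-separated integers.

After 1 (insert_after(75)): list=[3, 75, 4, 7, 6, 9] cursor@3
After 2 (insert_before(51)): list=[51, 3, 75, 4, 7, 6, 9] cursor@3
After 3 (insert_before(64)): list=[51, 64, 3, 75, 4, 7, 6, 9] cursor@3

Answer: 51 64 3 75 4 7 6 9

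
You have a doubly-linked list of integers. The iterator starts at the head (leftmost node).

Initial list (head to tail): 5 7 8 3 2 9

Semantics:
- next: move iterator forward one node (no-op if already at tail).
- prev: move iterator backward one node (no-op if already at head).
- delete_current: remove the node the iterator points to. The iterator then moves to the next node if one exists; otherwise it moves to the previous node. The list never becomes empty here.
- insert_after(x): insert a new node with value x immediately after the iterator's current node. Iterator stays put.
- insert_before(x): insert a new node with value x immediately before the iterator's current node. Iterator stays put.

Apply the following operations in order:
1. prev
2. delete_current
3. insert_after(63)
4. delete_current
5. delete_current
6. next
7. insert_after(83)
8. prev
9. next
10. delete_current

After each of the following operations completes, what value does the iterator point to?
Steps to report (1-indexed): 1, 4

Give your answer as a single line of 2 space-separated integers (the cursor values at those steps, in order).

Answer: 5 63

Derivation:
After 1 (prev): list=[5, 7, 8, 3, 2, 9] cursor@5
After 2 (delete_current): list=[7, 8, 3, 2, 9] cursor@7
After 3 (insert_after(63)): list=[7, 63, 8, 3, 2, 9] cursor@7
After 4 (delete_current): list=[63, 8, 3, 2, 9] cursor@63
After 5 (delete_current): list=[8, 3, 2, 9] cursor@8
After 6 (next): list=[8, 3, 2, 9] cursor@3
After 7 (insert_after(83)): list=[8, 3, 83, 2, 9] cursor@3
After 8 (prev): list=[8, 3, 83, 2, 9] cursor@8
After 9 (next): list=[8, 3, 83, 2, 9] cursor@3
After 10 (delete_current): list=[8, 83, 2, 9] cursor@83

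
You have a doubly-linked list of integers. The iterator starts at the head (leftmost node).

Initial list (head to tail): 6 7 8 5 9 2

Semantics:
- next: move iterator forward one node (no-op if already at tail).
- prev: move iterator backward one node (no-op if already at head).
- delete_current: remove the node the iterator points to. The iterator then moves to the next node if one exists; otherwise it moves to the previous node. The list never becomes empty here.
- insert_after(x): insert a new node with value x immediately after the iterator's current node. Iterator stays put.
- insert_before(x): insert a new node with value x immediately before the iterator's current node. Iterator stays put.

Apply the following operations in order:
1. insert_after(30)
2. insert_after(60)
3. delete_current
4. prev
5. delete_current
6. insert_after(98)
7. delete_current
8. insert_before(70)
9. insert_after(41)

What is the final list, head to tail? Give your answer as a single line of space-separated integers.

After 1 (insert_after(30)): list=[6, 30, 7, 8, 5, 9, 2] cursor@6
After 2 (insert_after(60)): list=[6, 60, 30, 7, 8, 5, 9, 2] cursor@6
After 3 (delete_current): list=[60, 30, 7, 8, 5, 9, 2] cursor@60
After 4 (prev): list=[60, 30, 7, 8, 5, 9, 2] cursor@60
After 5 (delete_current): list=[30, 7, 8, 5, 9, 2] cursor@30
After 6 (insert_after(98)): list=[30, 98, 7, 8, 5, 9, 2] cursor@30
After 7 (delete_current): list=[98, 7, 8, 5, 9, 2] cursor@98
After 8 (insert_before(70)): list=[70, 98, 7, 8, 5, 9, 2] cursor@98
After 9 (insert_after(41)): list=[70, 98, 41, 7, 8, 5, 9, 2] cursor@98

Answer: 70 98 41 7 8 5 9 2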